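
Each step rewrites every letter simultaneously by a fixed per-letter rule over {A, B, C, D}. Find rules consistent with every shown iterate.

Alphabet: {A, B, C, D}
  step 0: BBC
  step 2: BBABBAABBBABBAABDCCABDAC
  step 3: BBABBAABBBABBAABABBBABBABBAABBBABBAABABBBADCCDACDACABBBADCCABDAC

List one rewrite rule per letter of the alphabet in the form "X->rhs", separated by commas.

  step 2 ⇒ step 3: BBABBAABBBABBAABDCCABDAC ⇒ BBA·BBA·AB·BBA·BBA·AB·AB·BBA·BBA·BBA·AB·BBA·BBA·AB·AB·BBA·DCC·DAC·DAC·AB·BBA·DCC·AB·DAC
    A ↦ AB
    B ↦ BBA
    C ↦ DAC
    D ↦ DCC

A->AB, B->BBA, C->DAC, D->DCC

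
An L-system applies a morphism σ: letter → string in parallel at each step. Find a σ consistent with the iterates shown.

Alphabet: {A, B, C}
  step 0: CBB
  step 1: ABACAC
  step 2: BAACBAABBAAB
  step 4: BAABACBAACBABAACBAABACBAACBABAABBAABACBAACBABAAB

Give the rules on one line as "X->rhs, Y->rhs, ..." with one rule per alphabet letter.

  step 1 ⇒ step 2: ABACAC ⇒ BA·AC·BA·AB·BA·AB
    A ↦ BA
    B ↦ AC
    C ↦ AB

A->BA, B->AC, C->AB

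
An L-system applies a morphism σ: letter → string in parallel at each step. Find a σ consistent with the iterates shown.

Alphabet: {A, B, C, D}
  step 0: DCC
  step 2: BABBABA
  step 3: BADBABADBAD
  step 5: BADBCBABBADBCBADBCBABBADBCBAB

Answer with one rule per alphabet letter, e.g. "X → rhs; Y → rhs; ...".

A->D, B->BA, C->B, D->BC

  step 2 ⇒ step 3: BABBABA ⇒ BA·D·BA·BA·D·BA·D
    A ↦ D
    B ↦ BA
    C ↦ B  (constrained at step 0)
    D ↦ BC  (constrained at step 0)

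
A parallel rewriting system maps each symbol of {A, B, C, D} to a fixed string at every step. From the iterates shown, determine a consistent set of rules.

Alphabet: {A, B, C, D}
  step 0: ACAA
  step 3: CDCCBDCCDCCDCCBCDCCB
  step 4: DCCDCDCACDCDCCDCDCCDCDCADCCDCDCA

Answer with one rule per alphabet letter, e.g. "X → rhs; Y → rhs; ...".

A->CB, B->A, C->DC, D->C

  step 3 ⇒ step 4: CDCCBDCCDCCDCCBCDCCB ⇒ DC·C·DC·DC·A·C·DC·DC·C·DC·DC·C·DC·DC·A·DC·C·DC·DC·A
    B ↦ A
    C ↦ DC
    D ↦ C
    A ↦ CB  (constrained at step 0)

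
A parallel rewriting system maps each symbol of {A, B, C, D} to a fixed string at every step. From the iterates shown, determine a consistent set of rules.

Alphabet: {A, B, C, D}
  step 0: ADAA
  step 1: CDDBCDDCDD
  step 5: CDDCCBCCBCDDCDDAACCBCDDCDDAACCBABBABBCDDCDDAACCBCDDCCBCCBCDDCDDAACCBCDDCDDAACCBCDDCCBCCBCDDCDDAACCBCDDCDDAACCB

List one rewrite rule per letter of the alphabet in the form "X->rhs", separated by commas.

A->CDD, B->CCB, C->A, D->B

  step 0 ⇒ step 1: ADAA ⇒ CDD·B·CDD·CDD
    A ↦ CDD
    D ↦ B
    B ↦ CCB  (constrained at step 1)
    C ↦ A  (constrained at step 1)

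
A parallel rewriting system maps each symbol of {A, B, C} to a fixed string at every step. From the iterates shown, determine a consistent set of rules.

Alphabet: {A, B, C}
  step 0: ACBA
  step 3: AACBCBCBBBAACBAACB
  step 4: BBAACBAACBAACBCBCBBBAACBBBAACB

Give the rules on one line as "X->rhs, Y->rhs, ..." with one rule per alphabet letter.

  step 3 ⇒ step 4: AACBCBCBBBAACBAACB ⇒ B·B·AA·CB·AA·CB·AA·CB·CB·CB·B·B·AA·CB·B·B·AA·CB
    A ↦ B
    B ↦ CB
    C ↦ AA

A->B, B->CB, C->AA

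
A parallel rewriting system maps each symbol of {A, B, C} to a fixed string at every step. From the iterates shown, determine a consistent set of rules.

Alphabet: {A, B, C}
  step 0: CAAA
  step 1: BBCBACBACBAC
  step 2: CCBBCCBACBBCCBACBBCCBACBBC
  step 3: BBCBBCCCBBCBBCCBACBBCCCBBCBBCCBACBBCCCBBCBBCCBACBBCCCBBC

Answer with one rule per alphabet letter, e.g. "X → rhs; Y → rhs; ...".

A->BAC, B->C, C->BBC

  step 2 ⇒ step 3: CCBBCCBACBBCCBACBBCCBACBBC ⇒ BBC·BBC·C·C·BBC·BBC·C·BAC·BBC·C·C·BBC·BBC·C·BAC·BBC·C·C·BBC·BBC·C·BAC·BBC·C·C·BBC
    A ↦ BAC
    B ↦ C
    C ↦ BBC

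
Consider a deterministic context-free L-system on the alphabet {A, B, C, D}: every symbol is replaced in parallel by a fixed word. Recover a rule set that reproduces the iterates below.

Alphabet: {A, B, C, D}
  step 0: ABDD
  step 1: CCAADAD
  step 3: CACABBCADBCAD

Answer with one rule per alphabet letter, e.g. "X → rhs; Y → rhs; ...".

  step 0 ⇒ step 1: ABDD ⇒ C·CA·AD·AD
    A ↦ C
    B ↦ CA
    D ↦ AD
    C ↦ B  (constrained at step 1)

A->C, B->CA, C->B, D->AD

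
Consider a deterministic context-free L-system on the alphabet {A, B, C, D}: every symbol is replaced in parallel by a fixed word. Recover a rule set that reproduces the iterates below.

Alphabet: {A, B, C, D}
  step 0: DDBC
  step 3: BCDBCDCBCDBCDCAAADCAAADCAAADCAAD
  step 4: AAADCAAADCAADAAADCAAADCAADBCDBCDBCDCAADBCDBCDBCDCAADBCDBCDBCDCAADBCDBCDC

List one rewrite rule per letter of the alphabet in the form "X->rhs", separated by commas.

  step 3 ⇒ step 4: BCDBCDCBCDBCDCAAADCAAADCAAADCAAD ⇒ A·AAD·C·A·AAD·C·AAD·A·AAD·C·A·AAD·C·AAD·BCD·BCD·BCD·C·AAD·BCD·BCD·BCD·C·AAD·BCD·BCD·BCD·C·AAD·BCD·BCD·C
    A ↦ BCD
    B ↦ A
    C ↦ AAD
    D ↦ C

A->BCD, B->A, C->AAD, D->C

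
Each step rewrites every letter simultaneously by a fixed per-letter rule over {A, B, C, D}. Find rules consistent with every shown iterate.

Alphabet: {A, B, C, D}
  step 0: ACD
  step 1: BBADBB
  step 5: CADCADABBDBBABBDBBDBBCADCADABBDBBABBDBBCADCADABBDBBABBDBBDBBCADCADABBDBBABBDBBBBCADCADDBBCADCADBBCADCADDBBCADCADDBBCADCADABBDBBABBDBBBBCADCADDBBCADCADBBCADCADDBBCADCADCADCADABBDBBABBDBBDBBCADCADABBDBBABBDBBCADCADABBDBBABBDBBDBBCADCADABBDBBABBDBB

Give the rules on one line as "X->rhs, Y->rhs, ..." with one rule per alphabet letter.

A->BB, B->CAD, C->A, D->DBB

  step 0 ⇒ step 1: ACD ⇒ BB·A·DBB
    A ↦ BB
    C ↦ A
    D ↦ DBB
    B ↦ CAD  (constrained at step 1)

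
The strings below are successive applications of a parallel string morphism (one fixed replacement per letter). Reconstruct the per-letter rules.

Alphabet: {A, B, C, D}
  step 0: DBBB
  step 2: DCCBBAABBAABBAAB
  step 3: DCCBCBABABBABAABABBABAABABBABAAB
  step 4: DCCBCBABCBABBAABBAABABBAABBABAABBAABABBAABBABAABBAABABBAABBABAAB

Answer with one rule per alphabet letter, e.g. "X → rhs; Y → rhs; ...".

A->BA, B->AB, C->CB, D->DC

  step 3 ⇒ step 4: DCCBCBABABBABAABABBABAABABBABAAB ⇒ DC·CB·CB·AB·CB·AB·BA·AB·BA·AB·AB·BA·AB·BA·BA·AB·BA·AB·AB·BA·AB·BA·BA·AB·BA·AB·AB·BA·AB·BA·BA·AB
    A ↦ BA
    B ↦ AB
    C ↦ CB
    D ↦ DC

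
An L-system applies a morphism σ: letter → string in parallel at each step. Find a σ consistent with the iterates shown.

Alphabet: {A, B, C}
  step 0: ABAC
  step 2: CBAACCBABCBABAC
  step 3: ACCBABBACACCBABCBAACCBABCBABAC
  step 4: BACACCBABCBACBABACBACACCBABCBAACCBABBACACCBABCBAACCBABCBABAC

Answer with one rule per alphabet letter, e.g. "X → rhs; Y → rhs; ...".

  step 3 ⇒ step 4: ACCBABBACACCBABCBAACCBABCBABAC ⇒ B·AC·AC·CBA·B·CBA·CBA·B·AC·B·AC·AC·CBA·B·CBA·AC·CBA·B·B·AC·AC·CBA·B·CBA·AC·CBA·B·CBA·B·AC
    A ↦ B
    B ↦ CBA
    C ↦ AC

A->B, B->CBA, C->AC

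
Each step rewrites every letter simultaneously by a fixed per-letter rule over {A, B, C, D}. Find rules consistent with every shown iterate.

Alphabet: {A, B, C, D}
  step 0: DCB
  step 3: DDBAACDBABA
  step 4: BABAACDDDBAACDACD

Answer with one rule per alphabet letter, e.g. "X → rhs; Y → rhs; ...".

A->D, B->AC, C->D, D->BA

  step 3 ⇒ step 4: DDBAACDBABA ⇒ BA·BA·AC·D·D·D·BA·AC·D·AC·D
    A ↦ D
    B ↦ AC
    C ↦ D
    D ↦ BA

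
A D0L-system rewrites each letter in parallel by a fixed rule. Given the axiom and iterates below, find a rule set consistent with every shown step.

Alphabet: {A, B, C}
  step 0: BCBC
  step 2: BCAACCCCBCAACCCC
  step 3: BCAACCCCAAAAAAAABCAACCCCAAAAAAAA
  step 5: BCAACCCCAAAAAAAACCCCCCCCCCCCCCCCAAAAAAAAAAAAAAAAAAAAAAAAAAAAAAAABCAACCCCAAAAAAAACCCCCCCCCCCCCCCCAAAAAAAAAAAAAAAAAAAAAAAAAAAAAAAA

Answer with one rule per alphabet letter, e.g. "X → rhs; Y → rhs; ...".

A->CC, B->BC, C->AA

  step 2 ⇒ step 3: BCAACCCCBCAACCCC ⇒ BC·AA·CC·CC·AA·AA·AA·AA·BC·AA·CC·CC·AA·AA·AA·AA
    A ↦ CC
    B ↦ BC
    C ↦ AA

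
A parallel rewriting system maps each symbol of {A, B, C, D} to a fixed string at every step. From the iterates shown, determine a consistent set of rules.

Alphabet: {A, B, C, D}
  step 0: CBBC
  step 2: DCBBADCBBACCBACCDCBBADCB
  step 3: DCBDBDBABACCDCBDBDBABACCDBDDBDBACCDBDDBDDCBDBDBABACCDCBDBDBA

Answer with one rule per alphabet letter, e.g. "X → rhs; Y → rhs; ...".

  step 2 ⇒ step 3: DCBBADCBBACCBACCDCBBADCB ⇒ DCB·DBD·BA·BA·CC·DCB·DBD·BA·BA·CC·DBD·DBD·BA·CC·DBD·DBD·DCB·DBD·BA·BA·CC·DCB·DBD·BA
    A ↦ CC
    B ↦ BA
    C ↦ DBD
    D ↦ DCB

A->CC, B->BA, C->DBD, D->DCB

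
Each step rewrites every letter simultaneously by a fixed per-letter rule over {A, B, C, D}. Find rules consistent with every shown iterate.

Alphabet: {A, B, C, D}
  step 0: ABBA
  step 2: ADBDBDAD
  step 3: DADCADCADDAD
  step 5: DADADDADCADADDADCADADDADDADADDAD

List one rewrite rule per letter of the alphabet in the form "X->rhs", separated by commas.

  step 2 ⇒ step 3: ADBDBDAD ⇒ D·AD·C·AD·C·AD·D·AD
    A ↦ D
    B ↦ C
    D ↦ AD
    C ↦ BD  (constrained at step 3)

A->D, B->C, C->BD, D->AD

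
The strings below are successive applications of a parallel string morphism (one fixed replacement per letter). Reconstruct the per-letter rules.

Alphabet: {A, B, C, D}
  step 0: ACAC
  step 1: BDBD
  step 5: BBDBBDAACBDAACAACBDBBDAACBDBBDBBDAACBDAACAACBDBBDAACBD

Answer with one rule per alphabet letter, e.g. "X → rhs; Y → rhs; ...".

A->B, B->AAC, C->D, D->BD

  step 0 ⇒ step 1: ACAC ⇒ B·D·B·D
    A ↦ B
    C ↦ D
    B ↦ AAC  (constrained at step 1)
    D ↦ BD  (constrained at step 1)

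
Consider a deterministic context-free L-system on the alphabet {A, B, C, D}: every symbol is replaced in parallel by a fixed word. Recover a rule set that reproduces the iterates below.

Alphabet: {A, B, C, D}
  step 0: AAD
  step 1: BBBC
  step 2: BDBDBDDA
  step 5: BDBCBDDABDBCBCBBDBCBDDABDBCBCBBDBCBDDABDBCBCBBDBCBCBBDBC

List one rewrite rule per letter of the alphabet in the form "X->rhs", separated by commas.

  step 1 ⇒ step 2: BBBC ⇒ BD·BD·BD·DA
    B ↦ BD
    C ↦ DA
  step 0 ⇒ step 1: AAD ⇒ B·B·BC
    A ↦ B
  step 0 ⇒ step 1: AAD ⇒ B·B·BC
    D ↦ BC

A->B, B->BD, C->DA, D->BC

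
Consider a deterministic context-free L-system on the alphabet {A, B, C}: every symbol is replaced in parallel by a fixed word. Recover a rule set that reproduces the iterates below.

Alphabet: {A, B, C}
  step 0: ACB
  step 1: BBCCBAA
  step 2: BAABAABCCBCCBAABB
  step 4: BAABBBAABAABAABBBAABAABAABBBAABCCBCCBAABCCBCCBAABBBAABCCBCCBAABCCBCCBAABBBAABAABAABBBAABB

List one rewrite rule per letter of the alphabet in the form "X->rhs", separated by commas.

A->B, B->BAA, C->BCC

  step 1 ⇒ step 2: BBCCBAA ⇒ BAA·BAA·BCC·BCC·BAA·B·B
    A ↦ B
    B ↦ BAA
    C ↦ BCC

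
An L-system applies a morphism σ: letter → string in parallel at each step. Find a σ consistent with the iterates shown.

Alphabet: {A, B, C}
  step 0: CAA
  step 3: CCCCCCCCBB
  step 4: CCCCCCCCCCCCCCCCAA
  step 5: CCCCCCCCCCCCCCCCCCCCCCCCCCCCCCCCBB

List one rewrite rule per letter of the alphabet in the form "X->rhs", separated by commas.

A->B, B->A, C->CC

  step 4 ⇒ step 5: CCCCCCCCCCCCCCCCAA ⇒ CC·CC·CC·CC·CC·CC·CC·CC·CC·CC·CC·CC·CC·CC·CC·CC·B·B
    A ↦ B
    C ↦ CC
  step 3 ⇒ step 4: CCCCCCCCBB ⇒ CC·CC·CC·CC·CC·CC·CC·CC·A·A
    B ↦ A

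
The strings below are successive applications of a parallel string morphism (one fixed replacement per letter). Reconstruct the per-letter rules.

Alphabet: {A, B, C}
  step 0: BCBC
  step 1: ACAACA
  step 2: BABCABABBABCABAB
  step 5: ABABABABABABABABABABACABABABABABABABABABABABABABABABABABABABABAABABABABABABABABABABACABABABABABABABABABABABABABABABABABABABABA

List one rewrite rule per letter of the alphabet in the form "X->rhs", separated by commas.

A->BAB, B->A, C->CA

  step 1 ⇒ step 2: ACAACA ⇒ BAB·CA·BAB·BAB·CA·BAB
    A ↦ BAB
    C ↦ CA
  step 0 ⇒ step 1: BCBC ⇒ A·CA·A·CA
    B ↦ A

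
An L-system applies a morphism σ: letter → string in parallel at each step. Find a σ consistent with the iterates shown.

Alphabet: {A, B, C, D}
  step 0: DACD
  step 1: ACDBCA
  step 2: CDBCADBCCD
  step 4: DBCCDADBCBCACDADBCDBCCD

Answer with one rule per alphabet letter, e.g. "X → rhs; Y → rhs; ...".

A->CD, B->D, C->BC, D->A

  step 1 ⇒ step 2: ACDBCA ⇒ CD·BC·A·D·BC·CD
    A ↦ CD
    B ↦ D
    C ↦ BC
    D ↦ A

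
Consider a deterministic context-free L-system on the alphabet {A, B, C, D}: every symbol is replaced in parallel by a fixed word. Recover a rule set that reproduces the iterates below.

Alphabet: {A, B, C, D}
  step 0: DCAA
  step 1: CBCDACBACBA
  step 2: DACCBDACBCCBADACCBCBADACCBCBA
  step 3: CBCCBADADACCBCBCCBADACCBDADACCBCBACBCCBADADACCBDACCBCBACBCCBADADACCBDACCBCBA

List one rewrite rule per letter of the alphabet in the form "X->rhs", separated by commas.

  step 2 ⇒ step 3: DACCBDACBCCBADACCBCBADACCBCBA ⇒ CBC·CBA·DA·DA·CCB·CBC·CBA·DA·CCB·DA·DA·CCB·CBA·CBC·CBA·DA·DA·CCB·DA·CCB·CBA·CBC·CBA·DA·DA·CCB·DA·CCB·CBA
    A ↦ CBA
    B ↦ CCB
    C ↦ DA
    D ↦ CBC

A->CBA, B->CCB, C->DA, D->CBC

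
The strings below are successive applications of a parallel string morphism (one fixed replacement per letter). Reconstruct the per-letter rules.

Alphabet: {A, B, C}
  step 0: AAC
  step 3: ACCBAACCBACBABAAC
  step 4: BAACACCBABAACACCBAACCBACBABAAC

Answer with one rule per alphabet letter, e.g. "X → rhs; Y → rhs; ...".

A->BA, B->C, C->AC

  step 3 ⇒ step 4: ACCBAACCBACBABAAC ⇒ BA·AC·AC·C·BA·BA·AC·AC·C·BA·AC·C·BA·C·BA·BA·AC
    A ↦ BA
    B ↦ C
    C ↦ AC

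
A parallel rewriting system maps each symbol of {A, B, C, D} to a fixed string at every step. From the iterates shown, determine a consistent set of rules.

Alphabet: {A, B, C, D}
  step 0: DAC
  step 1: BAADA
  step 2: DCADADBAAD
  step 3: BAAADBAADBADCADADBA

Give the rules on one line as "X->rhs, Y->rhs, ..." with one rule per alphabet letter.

A->AD, B->DC, C->A, D->BA

  step 2 ⇒ step 3: DCADADBAAD ⇒ BA·A·AD·BA·AD·BA·DC·AD·AD·BA
    A ↦ AD
    B ↦ DC
    C ↦ A
    D ↦ BA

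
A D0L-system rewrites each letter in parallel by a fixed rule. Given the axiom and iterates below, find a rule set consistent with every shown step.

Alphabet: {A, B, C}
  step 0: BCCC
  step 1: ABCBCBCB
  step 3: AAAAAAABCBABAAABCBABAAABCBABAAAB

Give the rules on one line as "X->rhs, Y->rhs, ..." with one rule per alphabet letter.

  step 0 ⇒ step 1: BCCC ⇒ AB·CB·CB·CB
    B ↦ AB
    C ↦ CB
    A ↦ AA  (constrained at step 1)

A->AA, B->AB, C->CB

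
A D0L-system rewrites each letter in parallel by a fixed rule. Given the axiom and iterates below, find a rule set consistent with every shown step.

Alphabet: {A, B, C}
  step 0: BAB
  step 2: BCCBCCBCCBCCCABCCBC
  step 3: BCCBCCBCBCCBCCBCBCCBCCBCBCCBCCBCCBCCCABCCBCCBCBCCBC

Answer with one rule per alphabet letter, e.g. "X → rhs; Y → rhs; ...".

  step 2 ⇒ step 3: BCCBCCBCCBCCCABCCBC ⇒ BC·CBC·CBC·BC·CBC·CBC·BC·CBC·CBC·BC·CBC·CBC·CBC·CCA·BC·CBC·CBC·BC·CBC
    A ↦ CCA
    B ↦ BC
    C ↦ CBC

A->CCA, B->BC, C->CBC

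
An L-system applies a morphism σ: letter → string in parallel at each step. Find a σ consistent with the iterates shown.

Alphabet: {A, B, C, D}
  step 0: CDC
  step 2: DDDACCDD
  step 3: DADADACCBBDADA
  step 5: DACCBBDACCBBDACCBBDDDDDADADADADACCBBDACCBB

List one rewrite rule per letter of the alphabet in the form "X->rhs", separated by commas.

  step 2 ⇒ step 3: DDDACCDD ⇒ DA·DA·DA·CC·B·B·DA·DA
    A ↦ CC
    C ↦ B
    D ↦ DA
    B ↦ DD  (constrained at step 3)

A->CC, B->DD, C->B, D->DA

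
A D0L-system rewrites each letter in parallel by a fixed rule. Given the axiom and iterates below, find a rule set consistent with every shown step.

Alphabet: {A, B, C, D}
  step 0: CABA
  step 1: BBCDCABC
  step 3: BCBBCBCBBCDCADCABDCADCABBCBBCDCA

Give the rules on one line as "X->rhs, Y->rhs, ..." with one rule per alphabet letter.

A->BC, B->DCA, C->B, D->BC

  step 0 ⇒ step 1: CABA ⇒ B·BC·DCA·BC
    A ↦ BC
    B ↦ DCA
    C ↦ B
    D ↦ BC  (constrained at step 1)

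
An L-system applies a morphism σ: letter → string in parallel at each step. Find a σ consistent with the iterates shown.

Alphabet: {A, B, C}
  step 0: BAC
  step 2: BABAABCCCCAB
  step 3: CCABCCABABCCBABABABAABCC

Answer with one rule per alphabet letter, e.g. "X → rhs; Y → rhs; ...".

A->AB, B->CC, C->BA

  step 2 ⇒ step 3: BABAABCCCCAB ⇒ CC·AB·CC·AB·AB·CC·BA·BA·BA·BA·AB·CC
    A ↦ AB
    B ↦ CC
    C ↦ BA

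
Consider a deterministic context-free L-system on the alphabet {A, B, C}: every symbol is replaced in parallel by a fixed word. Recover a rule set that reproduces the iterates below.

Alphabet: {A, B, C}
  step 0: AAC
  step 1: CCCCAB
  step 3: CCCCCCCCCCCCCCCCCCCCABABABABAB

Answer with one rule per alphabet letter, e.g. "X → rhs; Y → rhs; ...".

  step 0 ⇒ step 1: AAC ⇒ CC·CC·AB
    A ↦ CC
    C ↦ AB
    B ↦ CCC  (constrained at step 1)

A->CC, B->CCC, C->AB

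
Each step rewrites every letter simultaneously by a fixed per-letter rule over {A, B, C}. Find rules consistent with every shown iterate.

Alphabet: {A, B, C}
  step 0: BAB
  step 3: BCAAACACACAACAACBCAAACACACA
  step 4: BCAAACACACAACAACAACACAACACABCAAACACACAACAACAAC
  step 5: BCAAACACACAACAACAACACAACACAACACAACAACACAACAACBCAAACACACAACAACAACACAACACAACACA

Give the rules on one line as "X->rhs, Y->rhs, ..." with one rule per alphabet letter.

A->AC, B->BCA, C->A

  step 4 ⇒ step 5: BCAAACACACAACAACAACACAACACABCAAACACACAACAACAAC ⇒ BCA·A·AC·AC·AC·A·AC·A·AC·A·AC·AC·A·AC·AC·A·AC·AC·A·AC·A·AC·AC·A·AC·A·AC·BCA·A·AC·AC·AC·A·AC·A·AC·A·AC·AC·A·AC·AC·A·AC·AC·A
    A ↦ AC
    B ↦ BCA
    C ↦ A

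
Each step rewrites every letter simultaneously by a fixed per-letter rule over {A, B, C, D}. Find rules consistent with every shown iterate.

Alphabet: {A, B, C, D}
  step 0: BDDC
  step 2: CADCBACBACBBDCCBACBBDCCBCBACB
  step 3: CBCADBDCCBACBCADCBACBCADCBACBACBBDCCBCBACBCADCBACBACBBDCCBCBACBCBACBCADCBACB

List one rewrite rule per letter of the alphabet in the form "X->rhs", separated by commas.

A->CAD, B->ACB, C->CB, D->BDC

  step 2 ⇒ step 3: CADCBACBACBBDCCBACBBDCCBCBACB ⇒ CB·CAD·BDC·CB·ACB·CAD·CB·ACB·CAD·CB·ACB·ACB·BDC·CB·CB·ACB·CAD·CB·ACB·ACB·BDC·CB·CB·ACB·CB·ACB·CAD·CB·ACB
    A ↦ CAD
    B ↦ ACB
    C ↦ CB
    D ↦ BDC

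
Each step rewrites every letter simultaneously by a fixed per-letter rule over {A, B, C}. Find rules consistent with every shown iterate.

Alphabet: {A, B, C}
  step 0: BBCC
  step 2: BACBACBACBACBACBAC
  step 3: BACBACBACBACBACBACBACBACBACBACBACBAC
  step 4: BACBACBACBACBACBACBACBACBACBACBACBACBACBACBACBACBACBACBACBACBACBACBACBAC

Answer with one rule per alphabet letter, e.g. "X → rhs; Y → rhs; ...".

A->C, B->BA, C->BAC

  step 3 ⇒ step 4: BACBACBACBACBACBACBACBACBACBACBACBAC ⇒ BA·C·BAC·BA·C·BAC·BA·C·BAC·BA·C·BAC·BA·C·BAC·BA·C·BAC·BA·C·BAC·BA·C·BAC·BA·C·BAC·BA·C·BAC·BA·C·BAC·BA·C·BAC
    A ↦ C
    B ↦ BA
    C ↦ BAC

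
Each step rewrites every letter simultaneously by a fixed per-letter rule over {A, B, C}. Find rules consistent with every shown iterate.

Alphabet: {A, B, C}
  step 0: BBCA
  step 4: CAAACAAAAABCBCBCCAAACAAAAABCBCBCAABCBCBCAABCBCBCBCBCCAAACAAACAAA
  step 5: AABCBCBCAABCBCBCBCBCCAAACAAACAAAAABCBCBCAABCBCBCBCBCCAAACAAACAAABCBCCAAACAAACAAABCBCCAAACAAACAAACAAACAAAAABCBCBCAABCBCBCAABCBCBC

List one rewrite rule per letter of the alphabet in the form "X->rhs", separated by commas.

  step 4 ⇒ step 5: CAAACAAAAABCBCBCCAAACAAAAABCBCBCAABCBCBCAABCBCBCBCBCCAAACAAACAAA ⇒ AA·BC·BC·BC·AA·BC·BC·BC·BC·BC·CA·AA·CA·AA·CA·AA·AA·BC·BC·BC·AA·BC·BC·BC·BC·BC·CA·AA·CA·AA·CA·AA·BC·BC·CA·AA·CA·AA·CA·AA·BC·BC·CA·AA·CA·AA·CA·AA·CA·AA·CA·AA·AA·BC·BC·BC·AA·BC·BC·BC·AA·BC·BC·BC
    A ↦ BC
    B ↦ CA
    C ↦ AA

A->BC, B->CA, C->AA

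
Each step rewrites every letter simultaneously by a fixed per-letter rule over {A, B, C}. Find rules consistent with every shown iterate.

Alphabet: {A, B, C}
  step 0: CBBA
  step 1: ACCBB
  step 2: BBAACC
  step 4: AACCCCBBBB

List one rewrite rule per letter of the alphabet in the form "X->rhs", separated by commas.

A->BB, B->C, C->A

  step 1 ⇒ step 2: ACCBB ⇒ BB·A·A·C·C
    A ↦ BB
    B ↦ C
    C ↦ A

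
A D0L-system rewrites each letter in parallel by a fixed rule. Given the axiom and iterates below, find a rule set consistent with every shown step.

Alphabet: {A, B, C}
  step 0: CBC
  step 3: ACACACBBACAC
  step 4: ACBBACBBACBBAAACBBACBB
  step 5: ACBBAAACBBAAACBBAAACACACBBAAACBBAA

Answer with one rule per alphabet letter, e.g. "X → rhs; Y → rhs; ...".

A->AC, B->A, C->BB

  step 4 ⇒ step 5: ACBBACBBACBBAAACBBACBB ⇒ AC·BB·A·A·AC·BB·A·A·AC·BB·A·A·AC·AC·AC·BB·A·A·AC·BB·A·A
    A ↦ AC
    B ↦ A
    C ↦ BB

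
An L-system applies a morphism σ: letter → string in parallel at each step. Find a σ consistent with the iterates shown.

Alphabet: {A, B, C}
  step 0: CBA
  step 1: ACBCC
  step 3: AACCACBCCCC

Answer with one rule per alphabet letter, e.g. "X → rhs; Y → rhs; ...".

  step 0 ⇒ step 1: CBA ⇒ A·CB·CC
    A ↦ CC
    B ↦ CB
    C ↦ A

A->CC, B->CB, C->A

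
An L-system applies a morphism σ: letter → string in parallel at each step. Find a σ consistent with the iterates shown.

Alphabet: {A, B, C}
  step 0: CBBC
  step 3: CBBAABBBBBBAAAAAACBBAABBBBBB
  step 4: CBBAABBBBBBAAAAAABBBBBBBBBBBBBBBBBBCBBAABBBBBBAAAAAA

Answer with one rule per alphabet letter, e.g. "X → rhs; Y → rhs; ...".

A->BBB, B->A, C->CBB

  step 3 ⇒ step 4: CBBAABBBBBBAAAAAACBBAABBBBBB ⇒ CBB·A·A·BBB·BBB·A·A·A·A·A·A·BBB·BBB·BBB·BBB·BBB·BBB·CBB·A·A·BBB·BBB·A·A·A·A·A·A
    A ↦ BBB
    B ↦ A
    C ↦ CBB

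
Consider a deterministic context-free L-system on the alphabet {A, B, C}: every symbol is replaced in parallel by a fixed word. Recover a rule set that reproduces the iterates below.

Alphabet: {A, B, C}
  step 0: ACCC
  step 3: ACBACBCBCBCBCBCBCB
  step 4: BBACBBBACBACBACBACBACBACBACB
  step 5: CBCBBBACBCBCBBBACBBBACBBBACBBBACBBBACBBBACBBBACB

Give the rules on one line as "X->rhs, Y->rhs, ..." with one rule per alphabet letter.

A->BB, B->CB, C->A

  step 4 ⇒ step 5: BBACBBBACBACBACBACBACBACBACB ⇒ CB·CB·BB·A·CB·CB·CB·BB·A·CB·BB·A·CB·BB·A·CB·BB·A·CB·BB·A·CB·BB·A·CB·BB·A·CB
    A ↦ BB
    B ↦ CB
    C ↦ A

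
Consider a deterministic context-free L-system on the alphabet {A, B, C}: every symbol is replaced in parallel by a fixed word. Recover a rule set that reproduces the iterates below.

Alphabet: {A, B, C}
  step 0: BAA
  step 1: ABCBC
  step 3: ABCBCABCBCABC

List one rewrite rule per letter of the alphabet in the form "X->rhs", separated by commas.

  step 0 ⇒ step 1: BAA ⇒ A·BC·BC
    A ↦ BC
    B ↦ A
    C ↦ BC  (constrained at step 1)

A->BC, B->A, C->BC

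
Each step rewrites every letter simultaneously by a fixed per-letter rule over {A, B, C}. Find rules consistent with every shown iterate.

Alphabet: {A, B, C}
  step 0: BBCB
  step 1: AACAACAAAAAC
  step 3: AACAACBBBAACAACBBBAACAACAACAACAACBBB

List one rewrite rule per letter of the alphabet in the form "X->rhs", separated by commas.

  step 0 ⇒ step 1: BBCB ⇒ AAC·AAC·AAA·AAC
    B ↦ AAC
    C ↦ AAA
    A ↦ B  (constrained at step 1)

A->B, B->AAC, C->AAA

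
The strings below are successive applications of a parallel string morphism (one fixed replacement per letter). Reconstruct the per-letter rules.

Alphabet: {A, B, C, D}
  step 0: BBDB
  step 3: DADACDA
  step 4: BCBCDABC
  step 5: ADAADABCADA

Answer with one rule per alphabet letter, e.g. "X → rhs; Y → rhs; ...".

A->C, B->A, C->DA, D->B

  step 4 ⇒ step 5: BCBCDABC ⇒ A·DA·A·DA·B·C·A·DA
    A ↦ C
    B ↦ A
    C ↦ DA
    D ↦ B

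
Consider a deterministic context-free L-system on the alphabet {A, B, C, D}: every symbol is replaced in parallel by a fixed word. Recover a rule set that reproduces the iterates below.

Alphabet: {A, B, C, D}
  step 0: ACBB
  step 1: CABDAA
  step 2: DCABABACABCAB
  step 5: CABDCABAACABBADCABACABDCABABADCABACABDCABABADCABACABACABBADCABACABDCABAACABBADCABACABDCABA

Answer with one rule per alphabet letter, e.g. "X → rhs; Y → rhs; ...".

A->CAB, B->A, C->D, D->BA

  step 1 ⇒ step 2: CABDAA ⇒ D·CAB·A·BA·CAB·CAB
    A ↦ CAB
    B ↦ A
    C ↦ D
    D ↦ BA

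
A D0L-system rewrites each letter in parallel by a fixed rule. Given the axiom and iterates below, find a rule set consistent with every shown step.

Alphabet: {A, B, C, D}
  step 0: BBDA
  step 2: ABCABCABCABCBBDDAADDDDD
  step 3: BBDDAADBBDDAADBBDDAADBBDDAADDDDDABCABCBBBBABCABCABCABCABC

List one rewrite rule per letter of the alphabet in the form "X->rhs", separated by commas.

A->BB, B->DD, C->AAD, D->ABC

  step 2 ⇒ step 3: ABCABCABCABCBBDDAADDDDD ⇒ BB·DD·AAD·BB·DD·AAD·BB·DD·AAD·BB·DD·AAD·DD·DD·ABC·ABC·BB·BB·ABC·ABC·ABC·ABC·ABC
    A ↦ BB
    B ↦ DD
    C ↦ AAD
    D ↦ ABC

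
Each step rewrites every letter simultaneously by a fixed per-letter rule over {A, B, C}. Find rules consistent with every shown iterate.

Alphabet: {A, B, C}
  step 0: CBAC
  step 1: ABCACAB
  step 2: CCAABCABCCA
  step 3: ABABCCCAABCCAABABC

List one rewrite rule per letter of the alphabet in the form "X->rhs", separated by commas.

A->C, B->CA, C->AB

  step 2 ⇒ step 3: CCAABCABCCA ⇒ AB·AB·C·C·CA·AB·C·CA·AB·AB·C
    A ↦ C
    B ↦ CA
    C ↦ AB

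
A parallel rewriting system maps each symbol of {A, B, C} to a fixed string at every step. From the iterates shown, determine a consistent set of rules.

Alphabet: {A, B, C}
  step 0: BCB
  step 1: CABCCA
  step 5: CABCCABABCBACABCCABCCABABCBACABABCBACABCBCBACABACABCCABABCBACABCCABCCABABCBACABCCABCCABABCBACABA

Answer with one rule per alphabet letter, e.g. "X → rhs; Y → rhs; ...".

  step 0 ⇒ step 1: BCB ⇒ CA·BC·CA
    B ↦ CA
    C ↦ BC
    A ↦ BA  (constrained at step 1)

A->BA, B->CA, C->BC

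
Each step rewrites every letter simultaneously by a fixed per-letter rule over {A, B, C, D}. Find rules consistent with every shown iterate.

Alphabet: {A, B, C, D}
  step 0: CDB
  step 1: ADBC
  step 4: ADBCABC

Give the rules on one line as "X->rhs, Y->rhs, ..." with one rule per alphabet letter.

  step 0 ⇒ step 1: CDB ⇒ A·DB·C
    B ↦ C
    C ↦ A
    D ↦ DB
    A ↦ B  (constrained at step 1)

A->B, B->C, C->A, D->DB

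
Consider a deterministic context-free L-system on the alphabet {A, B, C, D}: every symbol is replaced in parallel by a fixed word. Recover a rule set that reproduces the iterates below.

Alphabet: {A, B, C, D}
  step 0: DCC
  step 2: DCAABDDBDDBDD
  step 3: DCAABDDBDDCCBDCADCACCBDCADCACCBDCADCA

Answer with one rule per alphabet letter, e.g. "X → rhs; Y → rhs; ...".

  step 2 ⇒ step 3: DCAABDDBDDBDD ⇒ DCA·A·BDD·BDD·CCB·DCA·DCA·CCB·DCA·DCA·CCB·DCA·DCA
    A ↦ BDD
    B ↦ CCB
    C ↦ A
    D ↦ DCA

A->BDD, B->CCB, C->A, D->DCA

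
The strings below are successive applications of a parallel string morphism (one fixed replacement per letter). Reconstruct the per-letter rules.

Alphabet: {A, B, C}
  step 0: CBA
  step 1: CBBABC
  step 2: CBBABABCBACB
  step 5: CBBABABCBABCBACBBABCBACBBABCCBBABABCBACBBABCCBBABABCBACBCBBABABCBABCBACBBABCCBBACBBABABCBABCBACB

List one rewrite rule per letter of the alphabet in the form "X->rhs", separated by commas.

A->BC, B->BA, C->CB

  step 1 ⇒ step 2: CBBABC ⇒ CB·BA·BA·BC·BA·CB
    A ↦ BC
    B ↦ BA
    C ↦ CB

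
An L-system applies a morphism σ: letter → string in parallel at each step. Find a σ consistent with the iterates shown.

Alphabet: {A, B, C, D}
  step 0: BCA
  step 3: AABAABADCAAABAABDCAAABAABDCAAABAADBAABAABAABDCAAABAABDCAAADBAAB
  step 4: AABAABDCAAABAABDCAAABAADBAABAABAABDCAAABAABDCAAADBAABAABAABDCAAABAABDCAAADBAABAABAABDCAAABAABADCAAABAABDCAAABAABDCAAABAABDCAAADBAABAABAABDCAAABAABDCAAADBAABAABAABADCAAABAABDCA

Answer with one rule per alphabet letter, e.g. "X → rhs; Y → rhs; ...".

  step 3 ⇒ step 4: AABAABADCAAABAABDCAAABAABDCAAABAADBAABAABAABDCAAABAABDCAAADBAAB ⇒ AAB·AAB·DCA·AAB·AAB·DCA·AAB·A·ADB·AAB·AAB·AAB·DCA·AAB·AAB·DCA·A·ADB·AAB·AAB·AAB·DCA·AAB·AAB·DCA·A·ADB·AAB·AAB·AAB·DCA·AAB·AAB·A·DCA·AAB·AAB·DCA·AAB·AAB·DCA·AAB·AAB·DCA·A·ADB·AAB·AAB·AAB·DCA·AAB·AAB·DCA·A·ADB·AAB·AAB·AAB·A·DCA·AAB·AAB·DCA
    A ↦ AAB
    B ↦ DCA
    C ↦ ADB
    D ↦ A

A->AAB, B->DCA, C->ADB, D->A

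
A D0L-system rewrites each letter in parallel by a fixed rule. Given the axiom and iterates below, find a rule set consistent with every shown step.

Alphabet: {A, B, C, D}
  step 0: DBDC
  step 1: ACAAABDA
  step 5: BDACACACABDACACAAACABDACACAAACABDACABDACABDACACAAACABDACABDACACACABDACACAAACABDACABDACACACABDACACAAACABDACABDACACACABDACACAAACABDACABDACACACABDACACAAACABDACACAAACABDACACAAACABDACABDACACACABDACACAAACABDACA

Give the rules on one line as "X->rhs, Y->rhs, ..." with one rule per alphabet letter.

  step 0 ⇒ step 1: DBDC ⇒ A·CAA·A·BDA
    B ↦ CAA
    C ↦ BDA
    D ↦ A
    A ↦ CA  (constrained at step 1)

A->CA, B->CAA, C->BDA, D->A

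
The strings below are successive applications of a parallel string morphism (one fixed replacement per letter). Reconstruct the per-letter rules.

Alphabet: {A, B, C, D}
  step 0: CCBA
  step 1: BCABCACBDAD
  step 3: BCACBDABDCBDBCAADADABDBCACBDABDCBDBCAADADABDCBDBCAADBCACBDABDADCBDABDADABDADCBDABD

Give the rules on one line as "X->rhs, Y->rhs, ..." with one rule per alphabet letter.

  step 0 ⇒ step 1: CCBA ⇒ BCA·BCA·CBD·AD
    A ↦ AD
    B ↦ CBD
    C ↦ BCA
    D ↦ ABD  (constrained at step 1)

A->AD, B->CBD, C->BCA, D->ABD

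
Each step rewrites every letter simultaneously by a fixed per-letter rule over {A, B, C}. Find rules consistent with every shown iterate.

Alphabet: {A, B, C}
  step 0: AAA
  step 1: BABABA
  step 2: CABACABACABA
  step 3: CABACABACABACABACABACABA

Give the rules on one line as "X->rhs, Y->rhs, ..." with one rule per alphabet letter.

  step 2 ⇒ step 3: CABACABACABA ⇒ CA·BA·CA·BA·CA·BA·CA·BA·CA·BA·CA·BA
    A ↦ BA
    B ↦ CA
    C ↦ CA

A->BA, B->CA, C->CA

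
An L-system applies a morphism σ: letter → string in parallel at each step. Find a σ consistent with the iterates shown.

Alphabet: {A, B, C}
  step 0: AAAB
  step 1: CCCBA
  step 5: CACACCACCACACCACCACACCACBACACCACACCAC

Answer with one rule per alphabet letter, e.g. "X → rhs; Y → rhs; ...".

A->C, B->BA, C->AC

  step 0 ⇒ step 1: AAAB ⇒ C·C·C·BA
    A ↦ C
    B ↦ BA
    C ↦ AC  (constrained at step 1)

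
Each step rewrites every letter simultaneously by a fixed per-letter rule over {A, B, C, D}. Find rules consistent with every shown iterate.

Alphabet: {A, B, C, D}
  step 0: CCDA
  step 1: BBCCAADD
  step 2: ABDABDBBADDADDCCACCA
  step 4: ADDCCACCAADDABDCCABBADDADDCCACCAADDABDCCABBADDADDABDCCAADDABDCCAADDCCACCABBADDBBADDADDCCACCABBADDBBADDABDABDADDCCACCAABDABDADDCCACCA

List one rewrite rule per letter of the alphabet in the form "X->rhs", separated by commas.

A->ADD, B->ABD, C->B, D->CCA

  step 1 ⇒ step 2: BBCCAADD ⇒ ABD·ABD·B·B·ADD·ADD·CCA·CCA
    A ↦ ADD
    B ↦ ABD
    C ↦ B
    D ↦ CCA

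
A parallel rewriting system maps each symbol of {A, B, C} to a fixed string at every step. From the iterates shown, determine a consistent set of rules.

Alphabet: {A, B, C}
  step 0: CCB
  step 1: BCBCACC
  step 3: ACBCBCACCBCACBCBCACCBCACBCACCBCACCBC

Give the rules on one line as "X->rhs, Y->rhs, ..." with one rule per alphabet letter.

A->AC, B->ACC, C->BC

  step 0 ⇒ step 1: CCB ⇒ BC·BC·ACC
    B ↦ ACC
    C ↦ BC
    A ↦ AC  (constrained at step 1)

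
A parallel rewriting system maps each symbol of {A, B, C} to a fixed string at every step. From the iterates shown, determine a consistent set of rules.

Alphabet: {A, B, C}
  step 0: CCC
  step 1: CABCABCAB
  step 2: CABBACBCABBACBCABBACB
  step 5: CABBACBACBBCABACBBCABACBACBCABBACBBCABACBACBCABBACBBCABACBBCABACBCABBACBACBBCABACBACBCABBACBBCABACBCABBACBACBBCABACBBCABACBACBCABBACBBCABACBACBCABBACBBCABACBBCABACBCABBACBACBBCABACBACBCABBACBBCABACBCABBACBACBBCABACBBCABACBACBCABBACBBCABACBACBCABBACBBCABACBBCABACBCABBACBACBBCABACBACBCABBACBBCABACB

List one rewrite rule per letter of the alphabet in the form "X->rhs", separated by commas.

  step 1 ⇒ step 2: CABCABCAB ⇒ CAB·B·ACB·CAB·B·ACB·CAB·B·ACB
    A ↦ B
    B ↦ ACB
    C ↦ CAB

A->B, B->ACB, C->CAB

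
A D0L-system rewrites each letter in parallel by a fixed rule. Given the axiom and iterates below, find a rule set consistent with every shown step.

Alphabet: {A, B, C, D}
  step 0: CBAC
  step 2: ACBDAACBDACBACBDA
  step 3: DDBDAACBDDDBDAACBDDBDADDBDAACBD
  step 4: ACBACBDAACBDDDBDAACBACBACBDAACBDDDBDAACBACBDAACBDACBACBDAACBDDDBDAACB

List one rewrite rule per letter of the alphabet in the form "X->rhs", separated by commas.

  step 3 ⇒ step 4: DDBDAACBDDDBDAACBDDBDADDBDAACBD ⇒ ACB·ACB·DA·ACB·D·D·DB·DA·ACB·ACB·ACB·DA·ACB·D·D·DB·DA·ACB·ACB·DA·ACB·D·ACB·ACB·DA·ACB·D·D·DB·DA·ACB
    A ↦ D
    B ↦ DA
    C ↦ DB
    D ↦ ACB

A->D, B->DA, C->DB, D->ACB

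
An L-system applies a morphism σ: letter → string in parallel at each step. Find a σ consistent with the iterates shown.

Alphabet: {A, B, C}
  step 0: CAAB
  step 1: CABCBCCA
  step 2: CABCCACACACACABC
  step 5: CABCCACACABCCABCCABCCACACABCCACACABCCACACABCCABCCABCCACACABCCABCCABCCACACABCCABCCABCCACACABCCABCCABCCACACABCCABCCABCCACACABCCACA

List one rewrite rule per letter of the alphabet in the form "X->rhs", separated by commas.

  step 1 ⇒ step 2: CABCBCCA ⇒ CA·BC·CA·CA·CA·CA·CA·BC
    A ↦ BC
    B ↦ CA
    C ↦ CA

A->BC, B->CA, C->CA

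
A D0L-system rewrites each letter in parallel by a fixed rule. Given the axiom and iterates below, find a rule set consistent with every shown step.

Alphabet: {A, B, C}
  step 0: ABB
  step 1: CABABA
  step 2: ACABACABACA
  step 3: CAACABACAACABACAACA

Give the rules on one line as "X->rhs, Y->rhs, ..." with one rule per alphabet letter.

A->CA, B->BA, C->A

  step 2 ⇒ step 3: ACABACABACA ⇒ CA·A·CA·BA·CA·A·CA·BA·CA·A·CA
    A ↦ CA
    B ↦ BA
    C ↦ A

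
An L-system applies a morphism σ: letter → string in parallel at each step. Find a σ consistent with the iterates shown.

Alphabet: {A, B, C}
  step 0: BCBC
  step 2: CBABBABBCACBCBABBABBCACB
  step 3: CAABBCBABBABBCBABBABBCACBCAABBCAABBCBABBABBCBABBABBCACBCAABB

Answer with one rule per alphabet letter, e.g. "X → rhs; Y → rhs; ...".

A->CB, B->ABB, C->CA

  step 2 ⇒ step 3: CBABBABBCACBCBABBABBCACB ⇒ CA·ABB·CB·ABB·ABB·CB·ABB·ABB·CA·CB·CA·ABB·CA·ABB·CB·ABB·ABB·CB·ABB·ABB·CA·CB·CA·ABB
    A ↦ CB
    B ↦ ABB
    C ↦ CA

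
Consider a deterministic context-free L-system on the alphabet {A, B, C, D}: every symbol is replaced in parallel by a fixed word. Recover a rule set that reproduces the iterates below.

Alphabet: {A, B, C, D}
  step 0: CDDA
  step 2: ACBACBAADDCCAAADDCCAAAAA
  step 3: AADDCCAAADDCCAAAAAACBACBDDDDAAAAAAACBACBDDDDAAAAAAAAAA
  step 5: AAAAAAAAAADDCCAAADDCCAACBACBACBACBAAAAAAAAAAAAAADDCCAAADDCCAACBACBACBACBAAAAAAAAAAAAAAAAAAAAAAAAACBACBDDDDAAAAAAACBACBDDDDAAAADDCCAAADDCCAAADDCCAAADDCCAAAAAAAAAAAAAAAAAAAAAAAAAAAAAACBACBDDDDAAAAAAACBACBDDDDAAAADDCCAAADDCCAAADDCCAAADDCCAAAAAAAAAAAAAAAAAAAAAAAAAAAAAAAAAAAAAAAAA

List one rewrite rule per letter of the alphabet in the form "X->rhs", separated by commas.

  step 2 ⇒ step 3: ACBACBAADDCCAAADDCCAAAAA ⇒ AA·DD·CCA·AA·DD·CCA·AA·AA·ACB·ACB·DD·DD·AA·AA·AA·ACB·ACB·DD·DD·AA·AA·AA·AA·AA
    A ↦ AA
    B ↦ CCA
    C ↦ DD
    D ↦ ACB

A->AA, B->CCA, C->DD, D->ACB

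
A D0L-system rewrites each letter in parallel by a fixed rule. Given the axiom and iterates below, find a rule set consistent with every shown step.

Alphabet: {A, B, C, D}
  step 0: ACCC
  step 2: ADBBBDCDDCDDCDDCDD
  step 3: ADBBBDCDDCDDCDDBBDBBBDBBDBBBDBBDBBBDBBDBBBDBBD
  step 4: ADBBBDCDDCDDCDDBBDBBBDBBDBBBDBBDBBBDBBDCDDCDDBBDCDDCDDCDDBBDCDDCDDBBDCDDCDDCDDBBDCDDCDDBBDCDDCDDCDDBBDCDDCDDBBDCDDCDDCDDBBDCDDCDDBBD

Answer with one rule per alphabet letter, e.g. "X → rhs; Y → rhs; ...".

A->ADB, B->CDD, C->B, D->BBD

  step 3 ⇒ step 4: ADBBBDCDDCDDCDDBBDBBBDBBDBBBDBBDBBBDBBDBBBDBBD ⇒ ADB·BBD·CDD·CDD·CDD·BBD·B·BBD·BBD·B·BBD·BBD·B·BBD·BBD·CDD·CDD·BBD·CDD·CDD·CDD·BBD·CDD·CDD·BBD·CDD·CDD·CDD·BBD·CDD·CDD·BBD·CDD·CDD·CDD·BBD·CDD·CDD·BBD·CDD·CDD·CDD·BBD·CDD·CDD·BBD
    A ↦ ADB
    B ↦ CDD
    C ↦ B
    D ↦ BBD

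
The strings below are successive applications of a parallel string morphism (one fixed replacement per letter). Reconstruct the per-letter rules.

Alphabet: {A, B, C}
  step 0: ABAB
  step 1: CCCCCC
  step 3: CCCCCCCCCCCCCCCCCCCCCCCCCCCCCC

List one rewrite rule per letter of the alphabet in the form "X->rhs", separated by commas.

A->C, B->CC, C->BBA

  step 0 ⇒ step 1: ABAB ⇒ C·CC·C·CC
    A ↦ C
    B ↦ CC
    C ↦ BBA  (constrained at step 1)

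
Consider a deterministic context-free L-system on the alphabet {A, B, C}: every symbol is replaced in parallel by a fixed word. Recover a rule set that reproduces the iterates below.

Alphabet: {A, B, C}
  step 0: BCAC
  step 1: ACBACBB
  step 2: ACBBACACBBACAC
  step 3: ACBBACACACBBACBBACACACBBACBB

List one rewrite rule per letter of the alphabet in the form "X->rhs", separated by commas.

  step 2 ⇒ step 3: ACBBACACBBACAC ⇒ ACB·B·AC·AC·ACB·B·ACB·B·AC·AC·ACB·B·ACB·B
    A ↦ ACB
    B ↦ AC
    C ↦ B

A->ACB, B->AC, C->B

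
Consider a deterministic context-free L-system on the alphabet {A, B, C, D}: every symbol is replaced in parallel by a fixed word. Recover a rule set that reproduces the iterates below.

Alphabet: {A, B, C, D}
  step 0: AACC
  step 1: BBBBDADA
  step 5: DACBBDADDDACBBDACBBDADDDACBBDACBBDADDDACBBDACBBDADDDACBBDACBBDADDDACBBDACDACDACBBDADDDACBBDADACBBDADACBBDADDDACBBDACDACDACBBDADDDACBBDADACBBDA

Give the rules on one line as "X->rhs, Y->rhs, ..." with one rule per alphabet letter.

A->BB, B->D, C->DA, D->DAC

  step 0 ⇒ step 1: AACC ⇒ BB·BB·DA·DA
    A ↦ BB
    C ↦ DA
    B ↦ D  (constrained at step 1)
    D ↦ DAC  (constrained at step 1)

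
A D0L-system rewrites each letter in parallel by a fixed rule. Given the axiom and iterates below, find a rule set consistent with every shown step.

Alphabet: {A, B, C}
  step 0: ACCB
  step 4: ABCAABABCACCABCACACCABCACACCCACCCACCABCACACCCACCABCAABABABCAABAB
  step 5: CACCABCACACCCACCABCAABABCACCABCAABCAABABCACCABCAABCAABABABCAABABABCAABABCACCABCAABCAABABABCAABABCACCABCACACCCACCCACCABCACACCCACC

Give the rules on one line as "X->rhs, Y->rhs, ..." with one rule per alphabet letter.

  step 4 ⇒ step 5: ABCAABABCACCABCACACCABCACACCCACCCACCABCACACCCACCABCAABABABCAABAB ⇒ CA·CC·AB·CA·CA·CC·CA·CC·AB·CA·AB·AB·CA·CC·AB·CA·AB·CA·AB·AB·CA·CC·AB·CA·AB·CA·AB·AB·AB·CA·AB·AB·AB·CA·AB·AB·CA·CC·AB·CA·AB·CA·AB·AB·AB·CA·AB·AB·CA·CC·AB·CA·CA·CC·CA·CC·CA·CC·AB·CA·CA·CC·CA·CC
    A ↦ CA
    B ↦ CC
    C ↦ AB

A->CA, B->CC, C->AB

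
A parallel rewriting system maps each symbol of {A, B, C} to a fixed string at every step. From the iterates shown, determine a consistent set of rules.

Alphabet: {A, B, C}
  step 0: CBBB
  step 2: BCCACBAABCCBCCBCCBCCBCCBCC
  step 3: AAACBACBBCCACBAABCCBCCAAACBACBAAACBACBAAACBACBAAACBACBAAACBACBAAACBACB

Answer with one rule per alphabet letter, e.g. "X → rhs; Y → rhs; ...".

A->BCC, B->AA, C->ACB

  step 2 ⇒ step 3: BCCACBAABCCBCCBCCBCCBCCBCC ⇒ AA·ACB·ACB·BCC·ACB·AA·BCC·BCC·AA·ACB·ACB·AA·ACB·ACB·AA·ACB·ACB·AA·ACB·ACB·AA·ACB·ACB·AA·ACB·ACB
    A ↦ BCC
    B ↦ AA
    C ↦ ACB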